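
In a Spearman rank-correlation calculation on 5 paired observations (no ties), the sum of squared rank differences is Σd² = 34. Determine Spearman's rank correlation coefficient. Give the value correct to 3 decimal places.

ρ = 1 − 6Σd² / [n(n²−1)] = 1 − 6×34 / (5×24)
  = 1 − 204/120 = 1 − 1.7000 ≈ -0.700

-0.700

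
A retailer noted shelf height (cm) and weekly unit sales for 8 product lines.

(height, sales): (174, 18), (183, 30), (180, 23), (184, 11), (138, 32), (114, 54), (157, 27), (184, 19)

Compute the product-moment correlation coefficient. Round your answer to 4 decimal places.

-0.8696

n = 8, Σx = 1314, Σy = 214, Σx² = 220566, Σy² = 6904, Σxy = 33093
nΣxy − ΣxΣy = 264744 − 281196 = -16452
nΣx² − (Σx)² = 1764528 − 1726596 = 37932; nΣy² − (Σy)² = 55232 − 45796 = 9436
r = -16452 / √(37932 × 9436) = -16452 / 18918.9416 ≈ -0.8696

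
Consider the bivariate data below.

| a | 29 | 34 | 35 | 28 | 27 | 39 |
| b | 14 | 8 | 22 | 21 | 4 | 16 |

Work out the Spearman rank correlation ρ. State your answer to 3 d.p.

Rank a: 3, 4, 5, 2, 1, 6
Rank b: 3, 2, 6, 5, 1, 4
d = rank(a) − rank(b): 0, 2, -1, -3, 0, 2; Σd² = 18
ρ = 1 − 6Σd² / [n(n²−1)] = 1 − 6×18 / (6×35) = 1 − 108/210 ≈ 0.486

0.486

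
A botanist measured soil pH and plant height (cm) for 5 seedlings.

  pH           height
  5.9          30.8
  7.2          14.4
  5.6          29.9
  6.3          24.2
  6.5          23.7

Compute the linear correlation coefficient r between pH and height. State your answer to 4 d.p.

n = 5, Σx = 31.5, Σy = 123, Σx² = 199.95, Σy² = 3197.34, Σxy = 759.35
nΣxy − ΣxΣy = 3796.75 − 3874.5 = -77.75
nΣx² − (Σx)² = 999.75 − 992.25 = 7.5; nΣy² − (Σy)² = 15986.7 − 15129 = 857.7
r = -77.75 / √(7.5 × 857.7) = -77.75 / 80.2044 ≈ -0.9694

-0.9694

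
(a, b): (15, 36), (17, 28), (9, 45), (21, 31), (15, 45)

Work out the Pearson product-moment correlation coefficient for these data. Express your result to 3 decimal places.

n = 5, Σa = 77, Σb = 185, Σa² = 1261, Σb² = 7091, Σab = 2747
nΣab − ΣaΣb = 13735 − 14245 = -510
nΣa² − (Σa)² = 6305 − 5929 = 376; nΣb² − (Σb)² = 35455 − 34225 = 1230
r = -510 / √(376 × 1230) = -510 / 680.0588 ≈ -0.750

-0.750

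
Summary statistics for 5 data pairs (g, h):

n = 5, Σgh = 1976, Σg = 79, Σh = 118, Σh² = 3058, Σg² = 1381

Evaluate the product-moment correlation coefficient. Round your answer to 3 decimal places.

r = (nΣgh − ΣgΣh) / √[(nΣg² − (Σg)²)(nΣh² − (Σh)²)]
Numerator: 5×1976 − 79×118 = 558
Denominator: √[(6905 − 6241)(15290 − 13924)] = √[664 × 1366] = 952.3781
r = 558 / 952.3781 ≈ 0.586

0.586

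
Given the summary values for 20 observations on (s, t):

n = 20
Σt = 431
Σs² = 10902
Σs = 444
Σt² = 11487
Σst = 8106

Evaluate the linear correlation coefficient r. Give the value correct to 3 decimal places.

-0.964

r = (nΣst − ΣsΣt) / √[(nΣs² − (Σs)²)(nΣt² − (Σt)²)]
Numerator: 20×8106 − 444×431 = -29244
Denominator: √[(218040 − 197136)(229740 − 185761)] = √[20904 × 43979] = 30320.5708
r = -29244 / 30320.5708 ≈ -0.964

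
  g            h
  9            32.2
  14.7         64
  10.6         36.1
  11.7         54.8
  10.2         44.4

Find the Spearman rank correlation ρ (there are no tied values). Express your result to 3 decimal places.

Rank g: 1, 5, 3, 4, 2
Rank h: 1, 5, 2, 4, 3
d = rank(g) − rank(h): 0, 0, 1, 0, -1; Σd² = 2
ρ = 1 − 6Σd² / [n(n²−1)] = 1 − 6×2 / (5×24) = 1 − 12/120 ≈ 0.900

0.900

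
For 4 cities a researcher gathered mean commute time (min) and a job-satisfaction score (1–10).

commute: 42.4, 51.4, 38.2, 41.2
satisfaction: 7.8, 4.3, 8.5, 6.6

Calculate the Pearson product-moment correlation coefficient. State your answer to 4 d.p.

-0.9364

n = 4, Σx = 173.2, Σy = 27.2, Σx² = 7596.4, Σy² = 195.14, Σxy = 1148.36
nΣxy − ΣxΣy = 4593.44 − 4711.04 = -117.6
nΣx² − (Σx)² = 30385.6 − 29998.24 = 387.36; nΣy² − (Σy)² = 780.56 − 739.84 = 40.72
r = -117.6 / √(387.36 × 40.72) = -117.6 / 125.5918 ≈ -0.9364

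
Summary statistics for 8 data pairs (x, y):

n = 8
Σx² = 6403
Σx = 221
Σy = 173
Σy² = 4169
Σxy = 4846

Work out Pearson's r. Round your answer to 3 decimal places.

r = (nΣxy − ΣxΣy) / √[(nΣx² − (Σx)²)(nΣy² − (Σy)²)]
Numerator: 8×4846 − 221×173 = 535
Denominator: √[(51224 − 48841)(33352 − 29929)] = √[2383 × 3423] = 2856.0478
r = 535 / 2856.0478 ≈ 0.187

0.187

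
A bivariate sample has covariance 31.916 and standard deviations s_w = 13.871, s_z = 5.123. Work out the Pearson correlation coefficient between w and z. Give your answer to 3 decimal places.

0.449

r = Cov(w,z) / (s_w · s_z) = 31.916 / (13.871 × 5.123)
  = 31.916 / 71.0611 ≈ 0.449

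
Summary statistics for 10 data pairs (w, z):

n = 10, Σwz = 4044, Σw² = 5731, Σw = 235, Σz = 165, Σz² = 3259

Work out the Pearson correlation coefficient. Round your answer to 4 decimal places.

r = (nΣwz − ΣwΣz) / √[(nΣw² − (Σw)²)(nΣz² − (Σz)²)]
Numerator: 10×4044 − 235×165 = 1665
Denominator: √[(57310 − 55225)(32590 − 27225)] = √[2085 × 5365] = 3344.5515
r = 1665 / 3344.5515 ≈ 0.4978

0.4978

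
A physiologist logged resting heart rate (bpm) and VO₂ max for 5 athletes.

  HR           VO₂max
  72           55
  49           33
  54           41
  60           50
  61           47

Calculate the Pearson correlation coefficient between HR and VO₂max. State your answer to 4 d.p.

0.9491

n = 5, Σx = 296, Σy = 226, Σx² = 17822, Σy² = 10504, Σxy = 13658
nΣxy − ΣxΣy = 68290 − 66896 = 1394
nΣx² − (Σx)² = 89110 − 87616 = 1494; nΣy² − (Σy)² = 52520 − 51076 = 1444
r = 1394 / √(1494 × 1444) = 1394 / 1468.7873 ≈ 0.9491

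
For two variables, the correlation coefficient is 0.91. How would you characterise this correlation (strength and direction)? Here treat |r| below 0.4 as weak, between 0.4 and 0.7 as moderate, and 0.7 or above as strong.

strong positive

r = 0.91 > 0 so the relationship is positive.
|r| = 0.91, which falls in the strong range.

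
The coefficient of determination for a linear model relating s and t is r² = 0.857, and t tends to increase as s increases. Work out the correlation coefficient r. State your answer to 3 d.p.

0.926

|r| = √0.857 = 0.926
The association is positive, so r = 0.926.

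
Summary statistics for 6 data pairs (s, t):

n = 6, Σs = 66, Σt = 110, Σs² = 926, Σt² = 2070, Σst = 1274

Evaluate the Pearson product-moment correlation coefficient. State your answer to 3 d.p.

r = (nΣst − ΣsΣt) / √[(nΣs² − (Σs)²)(nΣt² − (Σt)²)]
Numerator: 6×1274 − 66×110 = 384
Denominator: √[(5556 − 4356)(12420 − 12100)] = √[1200 × 320] = 619.6773
r = 384 / 619.6773 ≈ 0.620

0.620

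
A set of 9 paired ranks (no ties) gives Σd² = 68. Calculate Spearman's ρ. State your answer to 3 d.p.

0.433

ρ = 1 − 6Σd² / [n(n²−1)] = 1 − 6×68 / (9×80)
  = 1 − 408/720 = 1 − 0.5667 ≈ 0.433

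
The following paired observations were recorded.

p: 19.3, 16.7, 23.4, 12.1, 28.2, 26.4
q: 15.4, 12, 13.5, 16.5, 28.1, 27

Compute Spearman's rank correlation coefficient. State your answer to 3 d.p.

0.600

Rank p: 3, 2, 4, 1, 6, 5
Rank q: 3, 1, 2, 4, 6, 5
d = rank(p) − rank(q): 0, 1, 2, -3, 0, 0; Σd² = 14
ρ = 1 − 6Σd² / [n(n²−1)] = 1 − 6×14 / (6×35) = 1 − 84/210 ≈ 0.600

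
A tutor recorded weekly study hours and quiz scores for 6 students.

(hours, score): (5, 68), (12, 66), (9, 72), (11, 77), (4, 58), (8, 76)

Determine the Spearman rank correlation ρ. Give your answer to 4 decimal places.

0.3714

Rank hours: 2, 6, 4, 5, 1, 3
Rank score: 3, 2, 4, 6, 1, 5
d = rank(hours) − rank(score): -1, 4, 0, -1, 0, -2; Σd² = 22
ρ = 1 − 6Σd² / [n(n²−1)] = 1 − 6×22 / (6×35) = 1 − 132/210 ≈ 0.3714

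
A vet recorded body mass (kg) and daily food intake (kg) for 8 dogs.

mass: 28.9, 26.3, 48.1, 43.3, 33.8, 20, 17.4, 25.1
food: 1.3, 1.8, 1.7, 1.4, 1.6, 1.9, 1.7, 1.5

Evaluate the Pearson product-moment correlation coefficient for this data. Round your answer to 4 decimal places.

n = 8, Σx = 242.9, Σy = 12.9, Σx² = 8190.61, Σy² = 21.09, Σxy = 386.61
nΣxy − ΣxΣy = 3092.88 − 3133.41 = -40.53
nΣx² − (Σx)² = 65524.88 − 59000.41 = 6524.47; nΣy² − (Σy)² = 168.72 − 166.41 = 2.31
r = -40.53 / √(6524.47 × 2.31) = -40.53 / 122.7661 ≈ -0.3301

-0.3301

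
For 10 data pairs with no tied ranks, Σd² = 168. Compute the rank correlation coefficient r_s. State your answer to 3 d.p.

ρ = 1 − 6Σd² / [n(n²−1)] = 1 − 6×168 / (10×99)
  = 1 − 1008/990 = 1 − 1.0182 ≈ -0.018

-0.018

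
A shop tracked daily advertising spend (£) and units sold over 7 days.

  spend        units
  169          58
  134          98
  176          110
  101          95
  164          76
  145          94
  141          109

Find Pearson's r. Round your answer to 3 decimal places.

-0.287

n = 7, Σx = 1030, Σy = 640, Σx² = 155496, Σy² = 60586, Σxy = 93352
nΣxy − ΣxΣy = 653464 − 659200 = -5736
nΣx² − (Σx)² = 1088472 − 1060900 = 27572; nΣy² − (Σy)² = 424102 − 409600 = 14502
r = -5736 / √(27572 × 14502) = -5736 / 19996.2282 ≈ -0.287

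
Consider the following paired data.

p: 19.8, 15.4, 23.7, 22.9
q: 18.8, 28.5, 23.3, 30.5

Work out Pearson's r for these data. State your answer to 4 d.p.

-0.0956

n = 4, Σp = 81.8, Σq = 101.1, Σp² = 1715.3, Σq² = 2638.83, Σpq = 2061.8
nΣpq − ΣpΣq = 8247.2 − 8269.98 = -22.78
nΣp² − (Σp)² = 6861.2 − 6691.24 = 169.96; nΣq² − (Σq)² = 10555.32 − 10221.21 = 334.11
r = -22.78 / √(169.96 × 334.11) = -22.78 / 238.2967 ≈ -0.0956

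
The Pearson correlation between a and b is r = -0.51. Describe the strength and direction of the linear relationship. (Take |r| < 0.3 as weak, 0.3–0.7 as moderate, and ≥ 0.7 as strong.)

moderate negative

r = -0.51 < 0 so the relationship is negative.
|r| = 0.51, which falls in the moderate range.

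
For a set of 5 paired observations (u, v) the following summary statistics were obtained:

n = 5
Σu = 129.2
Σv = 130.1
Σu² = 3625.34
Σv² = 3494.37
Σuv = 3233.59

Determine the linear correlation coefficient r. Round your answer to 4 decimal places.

-0.7245

r = (nΣuv − ΣuΣv) / √[(nΣu² − (Σu)²)(nΣv² − (Σv)²)]
Numerator: 5×3233.59 − 129.2×130.1 = -640.97
Denominator: √[(18126.7 − 16692.64)(17471.85 − 16926.01)] = √[1434.06 × 545.84] = 884.7414
r = -640.97 / 884.7414 ≈ -0.7245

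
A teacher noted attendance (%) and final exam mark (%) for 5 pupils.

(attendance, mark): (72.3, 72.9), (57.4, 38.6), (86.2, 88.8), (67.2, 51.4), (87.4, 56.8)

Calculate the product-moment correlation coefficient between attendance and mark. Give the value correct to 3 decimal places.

n = 5, Σx = 370.5, Σy = 308.5, Σx² = 28107.09, Σy² = 20558.01, Σxy = 23559.27
nΣxy − ΣxΣy = 117796.35 − 114299.25 = 3497.1
nΣx² − (Σx)² = 140535.45 − 137270.25 = 3265.2; nΣy² − (Σy)² = 102790.05 − 95172.25 = 7617.8
r = 3497.1 / √(3265.2 × 7617.8) = 3497.1 / 4987.3480 ≈ 0.701

0.701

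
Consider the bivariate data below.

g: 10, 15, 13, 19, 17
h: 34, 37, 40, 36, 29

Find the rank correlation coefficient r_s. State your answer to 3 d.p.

Rank g: 1, 3, 2, 5, 4
Rank h: 2, 4, 5, 3, 1
d = rank(g) − rank(h): -1, -1, -3, 2, 3; Σd² = 24
ρ = 1 − 6Σd² / [n(n²−1)] = 1 − 6×24 / (5×24) = 1 − 144/120 ≈ -0.200

-0.200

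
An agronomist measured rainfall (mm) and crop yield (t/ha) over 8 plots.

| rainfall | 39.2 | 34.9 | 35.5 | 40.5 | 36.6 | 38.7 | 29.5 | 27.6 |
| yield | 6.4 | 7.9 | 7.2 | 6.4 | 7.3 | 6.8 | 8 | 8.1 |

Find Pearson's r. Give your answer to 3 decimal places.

n = 8, Σx = 282.5, Σy = 58.1, Σx² = 10124.41, Σy² = 425.31, Σxy = 2031.29
nΣxy − ΣxΣy = 16250.32 − 16413.25 = -162.93
nΣx² − (Σx)² = 80995.28 − 79806.25 = 1189.03; nΣy² − (Σy)² = 3402.48 − 3375.61 = 26.87
r = -162.93 / √(1189.03 × 26.87) = -162.93 / 178.7435 ≈ -0.912

-0.912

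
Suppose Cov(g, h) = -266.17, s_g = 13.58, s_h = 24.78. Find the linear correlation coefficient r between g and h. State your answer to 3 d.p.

r = Cov(g,h) / (s_g · s_h) = -266.17 / (13.58 × 24.78)
  = -266.17 / 336.5124 ≈ -0.791

-0.791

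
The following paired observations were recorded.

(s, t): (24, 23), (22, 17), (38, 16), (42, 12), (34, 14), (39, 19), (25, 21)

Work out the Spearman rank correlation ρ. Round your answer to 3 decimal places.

-0.571

Rank s: 2, 1, 5, 7, 4, 6, 3
Rank t: 7, 4, 3, 1, 2, 5, 6
d = rank(s) − rank(t): -5, -3, 2, 6, 2, 1, -3; Σd² = 88
ρ = 1 − 6Σd² / [n(n²−1)] = 1 − 6×88 / (7×48) = 1 − 528/336 ≈ -0.571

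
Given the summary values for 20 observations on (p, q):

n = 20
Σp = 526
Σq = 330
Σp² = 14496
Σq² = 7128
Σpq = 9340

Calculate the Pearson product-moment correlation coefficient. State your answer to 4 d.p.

0.6261

r = (nΣpq − ΣpΣq) / √[(nΣp² − (Σp)²)(nΣq² − (Σq)²)]
Numerator: 20×9340 − 526×330 = 13220
Denominator: √[(289920 − 276676)(142560 − 108900)] = √[13244 × 33660] = 21113.8116
r = 13220 / 21113.8116 ≈ 0.6261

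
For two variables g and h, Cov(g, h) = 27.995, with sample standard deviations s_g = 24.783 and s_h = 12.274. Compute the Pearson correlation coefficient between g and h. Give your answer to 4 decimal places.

r = Cov(g,h) / (s_g · s_h) = 27.995 / (24.783 × 12.274)
  = 27.995 / 304.1865 ≈ 0.0920

0.0920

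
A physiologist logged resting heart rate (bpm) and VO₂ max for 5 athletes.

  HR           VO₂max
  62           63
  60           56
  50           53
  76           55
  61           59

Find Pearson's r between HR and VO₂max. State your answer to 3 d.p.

0.140

n = 5, Σx = 309, Σy = 286, Σx² = 19441, Σy² = 16420, Σxy = 17695
nΣxy − ΣxΣy = 88475 − 88374 = 101
nΣx² − (Σx)² = 97205 − 95481 = 1724; nΣy² − (Σy)² = 82100 − 81796 = 304
r = 101 / √(1724 × 304) = 101 / 723.9447 ≈ 0.140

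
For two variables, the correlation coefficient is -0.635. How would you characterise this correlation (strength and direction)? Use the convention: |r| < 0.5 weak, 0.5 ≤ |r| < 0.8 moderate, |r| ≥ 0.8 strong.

r = -0.635 < 0 so the relationship is negative.
|r| = 0.635, which falls in the moderate range.

moderate negative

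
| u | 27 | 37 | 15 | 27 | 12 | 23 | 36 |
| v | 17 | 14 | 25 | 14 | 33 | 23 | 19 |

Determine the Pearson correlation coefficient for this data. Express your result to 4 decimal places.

-0.8357

n = 7, Σu = 177, Σv = 145, Σu² = 5021, Σv² = 3285, Σuv = 3339
nΣuv − ΣuΣv = 23373 − 25665 = -2292
nΣu² − (Σu)² = 35147 − 31329 = 3818; nΣv² − (Σv)² = 22995 − 21025 = 1970
r = -2292 / √(3818 × 1970) = -2292 / 2742.5280 ≈ -0.8357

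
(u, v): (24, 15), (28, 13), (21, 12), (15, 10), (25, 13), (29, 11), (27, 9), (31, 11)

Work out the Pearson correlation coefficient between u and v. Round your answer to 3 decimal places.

0.059

n = 8, Σu = 200, Σv = 94, Σu² = 5182, Σv² = 1130, Σuv = 2354
nΣuv − ΣuΣv = 18832 − 18800 = 32
nΣu² − (Σu)² = 41456 − 40000 = 1456; nΣv² − (Σv)² = 9040 − 8836 = 204
r = 32 / √(1456 × 204) = 32 / 544.9991 ≈ 0.059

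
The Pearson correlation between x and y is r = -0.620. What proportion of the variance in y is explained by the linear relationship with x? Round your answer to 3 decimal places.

0.384

r² = (-0.620)² = 0.384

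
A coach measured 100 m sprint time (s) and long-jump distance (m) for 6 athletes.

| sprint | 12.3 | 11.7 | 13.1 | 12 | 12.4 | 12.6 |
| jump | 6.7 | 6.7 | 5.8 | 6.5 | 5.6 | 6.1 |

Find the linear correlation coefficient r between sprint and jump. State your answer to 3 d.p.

n = 6, Σx = 74.1, Σy = 37.4, Σx² = 916.31, Σy² = 234.24, Σxy = 461.08
nΣxy − ΣxΣy = 2766.48 − 2771.34 = -4.86
nΣx² − (Σx)² = 5497.86 − 5490.81 = 7.05; nΣy² − (Σy)² = 1405.44 − 1398.76 = 6.68
r = -4.86 / √(7.05 × 6.68) = -4.86 / 6.8625 ≈ -0.708

-0.708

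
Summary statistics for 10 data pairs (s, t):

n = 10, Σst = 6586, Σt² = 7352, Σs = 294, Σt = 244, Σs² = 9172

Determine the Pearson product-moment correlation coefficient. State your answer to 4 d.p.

r = (nΣst − ΣsΣt) / √[(nΣs² − (Σs)²)(nΣt² − (Σt)²)]
Numerator: 10×6586 − 294×244 = -5876
Denominator: √[(91720 − 86436)(73520 − 59536)] = √[5284 × 13984] = 8596.0140
r = -5876 / 8596.0140 ≈ -0.6836

-0.6836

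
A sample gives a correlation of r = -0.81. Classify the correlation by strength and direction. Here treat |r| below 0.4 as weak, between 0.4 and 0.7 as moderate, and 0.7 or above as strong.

r = -0.81 < 0 so the relationship is negative.
|r| = 0.81, which falls in the strong range.

strong negative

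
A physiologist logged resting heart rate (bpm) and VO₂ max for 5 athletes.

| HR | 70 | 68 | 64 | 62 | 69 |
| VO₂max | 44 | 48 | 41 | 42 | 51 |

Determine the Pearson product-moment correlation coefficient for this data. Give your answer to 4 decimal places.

n = 5, Σx = 333, Σy = 226, Σx² = 22225, Σy² = 10286, Σxy = 15091
nΣxy − ΣxΣy = 75455 − 75258 = 197
nΣx² − (Σx)² = 111125 − 110889 = 236; nΣy² − (Σy)² = 51430 − 51076 = 354
r = 197 / √(236 × 354) = 197 / 289.0398 ≈ 0.6816

0.6816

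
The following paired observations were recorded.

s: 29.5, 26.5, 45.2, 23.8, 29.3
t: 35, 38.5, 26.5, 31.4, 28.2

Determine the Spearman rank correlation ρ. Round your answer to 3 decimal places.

-0.500

Rank s: 4, 2, 5, 1, 3
Rank t: 4, 5, 1, 3, 2
d = rank(s) − rank(t): 0, -3, 4, -2, 1; Σd² = 30
ρ = 1 − 6Σd² / [n(n²−1)] = 1 − 6×30 / (5×24) = 1 − 180/120 ≈ -0.500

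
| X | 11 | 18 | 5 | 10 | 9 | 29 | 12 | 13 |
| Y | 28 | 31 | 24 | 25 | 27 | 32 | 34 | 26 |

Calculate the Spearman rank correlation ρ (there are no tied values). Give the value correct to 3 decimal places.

Rank X: 4, 7, 1, 3, 2, 8, 5, 6
Rank Y: 5, 6, 1, 2, 4, 7, 8, 3
d = rank(X) − rank(Y): -1, 1, 0, 1, -2, 1, -3, 3; Σd² = 26
ρ = 1 − 6Σd² / [n(n²−1)] = 1 − 6×26 / (8×63) = 1 − 156/504 ≈ 0.690

0.690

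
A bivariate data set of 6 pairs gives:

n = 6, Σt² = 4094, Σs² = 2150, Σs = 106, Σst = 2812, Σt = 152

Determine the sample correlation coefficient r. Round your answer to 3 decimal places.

0.488

r = (nΣst − ΣsΣt) / √[(nΣs² − (Σs)²)(nΣt² − (Σt)²)]
Numerator: 6×2812 − 106×152 = 760
Denominator: √[(12900 − 11236)(24564 − 23104)] = √[1664 × 1460] = 1558.6661
r = 760 / 1558.6661 ≈ 0.488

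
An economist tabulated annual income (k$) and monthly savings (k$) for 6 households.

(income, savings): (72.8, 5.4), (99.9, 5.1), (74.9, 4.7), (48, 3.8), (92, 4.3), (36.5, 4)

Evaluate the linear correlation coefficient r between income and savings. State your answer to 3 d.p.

n = 6, Σx = 424.1, Σy = 27.3, Σx² = 32990.11, Σy² = 126.19, Σxy = 1978.64
nΣxy − ΣxΣy = 11871.84 − 11577.93 = 293.91
nΣx² − (Σx)² = 197940.66 − 179860.81 = 18079.85; nΣy² − (Σy)² = 757.14 − 745.29 = 11.85
r = 293.91 / √(18079.85 × 11.85) = 293.91 / 462.8674 ≈ 0.635

0.635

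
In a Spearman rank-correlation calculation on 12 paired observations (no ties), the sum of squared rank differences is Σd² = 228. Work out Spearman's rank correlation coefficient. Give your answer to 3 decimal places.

ρ = 1 − 6Σd² / [n(n²−1)] = 1 − 6×228 / (12×143)
  = 1 − 1368/1716 = 1 − 0.7972 ≈ 0.203

0.203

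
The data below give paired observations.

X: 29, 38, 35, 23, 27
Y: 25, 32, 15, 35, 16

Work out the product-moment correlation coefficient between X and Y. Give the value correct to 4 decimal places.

n = 5, ΣX = 152, ΣY = 123, ΣX² = 4768, ΣY² = 3355, ΣXY = 3703
nΣXY − ΣXΣY = 18515 − 18696 = -181
nΣX² − (ΣX)² = 23840 − 23104 = 736; nΣY² − (ΣY)² = 16775 − 15129 = 1646
r = -181 / √(736 × 1646) = -181 / 1100.6616 ≈ -0.1644

-0.1644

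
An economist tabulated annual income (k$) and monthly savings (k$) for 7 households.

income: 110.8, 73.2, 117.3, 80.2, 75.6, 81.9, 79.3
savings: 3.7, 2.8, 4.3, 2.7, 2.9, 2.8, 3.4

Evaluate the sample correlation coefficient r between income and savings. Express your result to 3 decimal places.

n = 7, Σx = 618.3, Σy = 22.6, Σx² = 56537.67, Σy² = 75.12, Σxy = 2054.03
nΣxy − ΣxΣy = 14378.21 − 13973.58 = 404.63
nΣx² − (Σx)² = 395763.69 − 382294.89 = 13468.8; nΣy² − (Σy)² = 525.84 − 510.76 = 15.08
r = 404.63 / √(13468.8 × 15.08) = 404.63 / 450.6767 ≈ 0.898

0.898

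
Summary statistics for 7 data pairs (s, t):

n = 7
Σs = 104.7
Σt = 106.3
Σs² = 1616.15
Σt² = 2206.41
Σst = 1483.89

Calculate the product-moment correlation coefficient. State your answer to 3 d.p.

-0.615

r = (nΣst − ΣsΣt) / √[(nΣs² − (Σs)²)(nΣt² − (Σt)²)]
Numerator: 7×1483.89 − 104.7×106.3 = -742.38
Denominator: √[(11313.05 − 10962.09)(15444.87 − 11299.69)] = √[350.96 × 4145.18] = 1206.1477
r = -742.38 / 1206.1477 ≈ -0.615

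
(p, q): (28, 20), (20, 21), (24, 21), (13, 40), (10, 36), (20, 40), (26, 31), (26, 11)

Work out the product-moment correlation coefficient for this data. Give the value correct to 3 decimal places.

n = 8, Σp = 167, Σq = 220, Σp² = 3781, Σq² = 6860, Σpq = 4256
nΣpq − ΣpΣq = 34048 − 36740 = -2692
nΣp² − (Σp)² = 30248 − 27889 = 2359; nΣq² − (Σq)² = 54880 − 48400 = 6480
r = -2692 / √(2359 × 6480) = -2692 / 3909.7724 ≈ -0.689

-0.689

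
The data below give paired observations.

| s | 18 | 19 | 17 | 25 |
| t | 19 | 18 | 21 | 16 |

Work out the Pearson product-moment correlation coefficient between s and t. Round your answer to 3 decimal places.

-0.913

n = 4, Σs = 79, Σt = 74, Σs² = 1599, Σt² = 1382, Σst = 1441
nΣst − ΣsΣt = 5764 − 5846 = -82
nΣs² − (Σs)² = 6396 − 6241 = 155; nΣt² − (Σt)² = 5528 − 5476 = 52
r = -82 / √(155 × 52) = -82 / 89.7775 ≈ -0.913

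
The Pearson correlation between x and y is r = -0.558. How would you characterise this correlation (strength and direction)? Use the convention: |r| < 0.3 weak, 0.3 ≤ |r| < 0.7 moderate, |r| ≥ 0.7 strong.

r = -0.558 < 0 so the relationship is negative.
|r| = 0.558, which falls in the moderate range.

moderate negative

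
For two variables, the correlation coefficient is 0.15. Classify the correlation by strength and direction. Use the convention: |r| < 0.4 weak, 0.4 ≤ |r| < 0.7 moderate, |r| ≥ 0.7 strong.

weak positive

r = 0.15 > 0 so the relationship is positive.
|r| = 0.15, which falls in the weak range.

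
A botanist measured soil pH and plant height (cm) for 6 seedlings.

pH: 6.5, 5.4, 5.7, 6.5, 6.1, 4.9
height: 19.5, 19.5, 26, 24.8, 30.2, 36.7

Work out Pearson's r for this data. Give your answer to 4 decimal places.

n = 6, Σx = 35.1, Σy = 156.7, Σx² = 207.37, Σy² = 4310.47, Σxy = 905.5
nΣxy − ΣxΣy = 5433 − 5500.17 = -67.17
nΣx² − (Σx)² = 1244.22 − 1232.01 = 12.21; nΣy² − (Σy)² = 25862.82 − 24554.89 = 1307.93
r = -67.17 / √(12.21 × 1307.93) = -67.17 / 126.3718 ≈ -0.5315

-0.5315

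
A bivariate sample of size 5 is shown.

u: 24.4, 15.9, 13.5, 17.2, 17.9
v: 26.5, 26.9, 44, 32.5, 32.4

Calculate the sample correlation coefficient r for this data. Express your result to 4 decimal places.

-0.6831

n = 5, Σu = 88.9, Σv = 162.3, Σu² = 1646.67, Σv² = 5467.87, Σuv = 2807.27
nΣuv − ΣuΣv = 14036.35 − 14428.47 = -392.12
nΣu² − (Σu)² = 8233.35 − 7903.21 = 330.14; nΣv² − (Σv)² = 27339.35 − 26341.29 = 998.06
r = -392.12 / √(330.14 × 998.06) = -392.12 / 574.0205 ≈ -0.6831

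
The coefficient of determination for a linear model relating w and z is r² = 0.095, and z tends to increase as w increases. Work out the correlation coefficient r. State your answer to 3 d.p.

0.308

|r| = √0.095 = 0.308
The association is positive, so r = 0.308.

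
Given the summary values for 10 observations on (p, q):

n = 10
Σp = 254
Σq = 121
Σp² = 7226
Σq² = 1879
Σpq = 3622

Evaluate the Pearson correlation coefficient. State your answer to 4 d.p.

0.9678

r = (nΣpq − ΣpΣq) / √[(nΣp² − (Σp)²)(nΣq² − (Σq)²)]
Numerator: 10×3622 − 254×121 = 5486
Denominator: √[(72260 − 64516)(18790 − 14641)] = √[7744 × 4149] = 5668.3204
r = 5486 / 5668.3204 ≈ 0.9678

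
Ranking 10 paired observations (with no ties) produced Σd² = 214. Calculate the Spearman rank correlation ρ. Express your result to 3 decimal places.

ρ = 1 − 6Σd² / [n(n²−1)] = 1 − 6×214 / (10×99)
  = 1 − 1284/990 = 1 − 1.2970 ≈ -0.297

-0.297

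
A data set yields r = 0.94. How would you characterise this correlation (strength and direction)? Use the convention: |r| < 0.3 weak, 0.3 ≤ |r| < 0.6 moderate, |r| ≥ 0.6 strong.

r = 0.94 > 0 so the relationship is positive.
|r| = 0.94, which falls in the strong range.

strong positive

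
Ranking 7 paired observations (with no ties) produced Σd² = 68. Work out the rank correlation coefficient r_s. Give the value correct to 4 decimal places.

-0.2143

ρ = 1 − 6Σd² / [n(n²−1)] = 1 − 6×68 / (7×48)
  = 1 − 408/336 = 1 − 1.21429 ≈ -0.2143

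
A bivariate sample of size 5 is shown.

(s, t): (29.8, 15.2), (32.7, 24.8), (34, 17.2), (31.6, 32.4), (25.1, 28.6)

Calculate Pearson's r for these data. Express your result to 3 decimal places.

n = 5, Σs = 153.2, Σt = 118.2, Σs² = 4741.9, Σt² = 3009.64, Σst = 3590.42
nΣst − ΣsΣt = 17952.1 − 18108.24 = -156.14
nΣs² − (Σs)² = 23709.5 − 23470.24 = 239.26; nΣt² − (Σt)² = 15048.2 − 13971.24 = 1076.96
r = -156.14 / √(239.26 × 1076.96) = -156.14 / 507.6155 ≈ -0.308

-0.308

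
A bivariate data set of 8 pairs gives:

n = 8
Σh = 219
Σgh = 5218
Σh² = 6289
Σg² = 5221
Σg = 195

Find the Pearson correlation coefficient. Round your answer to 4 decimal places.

-0.3240

r = (nΣgh − ΣgΣh) / √[(nΣg² − (Σg)²)(nΣh² − (Σh)²)]
Numerator: 8×5218 − 195×219 = -961
Denominator: √[(41768 − 38025)(50312 − 47961)] = √[3743 × 2351] = 2966.4445
r = -961 / 2966.4445 ≈ -0.3240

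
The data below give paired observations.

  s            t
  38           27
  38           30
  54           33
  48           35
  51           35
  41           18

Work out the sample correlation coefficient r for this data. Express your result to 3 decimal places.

n = 6, Σs = 270, Σt = 178, Σs² = 12390, Σt² = 5492, Σst = 8151
nΣst − ΣsΣt = 48906 − 48060 = 846
nΣs² − (Σs)² = 74340 − 72900 = 1440; nΣt² − (Σt)² = 32952 − 31684 = 1268
r = 846 / √(1440 × 1268) = 846 / 1351.2661 ≈ 0.626

0.626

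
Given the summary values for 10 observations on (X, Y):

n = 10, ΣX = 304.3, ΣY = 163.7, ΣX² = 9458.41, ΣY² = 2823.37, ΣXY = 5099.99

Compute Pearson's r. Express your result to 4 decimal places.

r = (nΣXY − ΣXΣY) / √[(nΣX² − (ΣX)²)(nΣY² − (ΣY)²)]
Numerator: 10×5099.99 − 304.3×163.7 = 1185.99
Denominator: √[(94584.1 − 92598.49)(28233.7 − 26797.69)] = √[1985.61 × 1436.01] = 1688.5958
r = 1185.99 / 1688.5958 ≈ 0.7024

0.7024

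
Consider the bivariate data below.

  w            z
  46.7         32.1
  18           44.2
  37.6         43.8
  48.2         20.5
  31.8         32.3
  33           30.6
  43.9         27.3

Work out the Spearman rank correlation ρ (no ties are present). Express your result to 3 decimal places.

-0.750

Rank w: 6, 1, 4, 7, 2, 3, 5
Rank z: 4, 7, 6, 1, 5, 3, 2
d = rank(w) − rank(z): 2, -6, -2, 6, -3, 0, 3; Σd² = 98
ρ = 1 − 6Σd² / [n(n²−1)] = 1 − 6×98 / (7×48) = 1 − 588/336 ≈ -0.750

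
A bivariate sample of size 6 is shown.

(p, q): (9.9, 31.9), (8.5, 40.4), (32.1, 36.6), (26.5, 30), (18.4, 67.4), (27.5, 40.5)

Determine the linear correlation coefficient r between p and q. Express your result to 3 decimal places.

-0.109

n = 6, Σp = 122.9, Σq = 246.8, Σp² = 2997.73, Σq² = 11072.34, Σpq = 4982.98
nΣpq − ΣpΣq = 29897.88 − 30331.72 = -433.84
nΣp² − (Σp)² = 17986.38 − 15104.41 = 2881.97; nΣq² − (Σq)² = 66434.04 − 60910.24 = 5523.8
r = -433.84 / √(2881.97 × 5523.8) = -433.84 / 3989.9155 ≈ -0.109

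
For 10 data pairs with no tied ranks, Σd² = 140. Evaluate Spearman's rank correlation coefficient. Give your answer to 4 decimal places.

0.1515

ρ = 1 − 6Σd² / [n(n²−1)] = 1 − 6×140 / (10×99)
  = 1 − 840/990 = 1 − 0.84848 ≈ 0.1515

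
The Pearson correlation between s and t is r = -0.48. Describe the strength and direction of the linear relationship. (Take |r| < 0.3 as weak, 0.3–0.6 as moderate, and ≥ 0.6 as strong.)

moderate negative

r = -0.48 < 0 so the relationship is negative.
|r| = 0.48, which falls in the moderate range.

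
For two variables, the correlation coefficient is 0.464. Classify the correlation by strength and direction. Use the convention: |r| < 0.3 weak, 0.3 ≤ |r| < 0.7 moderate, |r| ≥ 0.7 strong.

r = 0.464 > 0 so the relationship is positive.
|r| = 0.464, which falls in the moderate range.

moderate positive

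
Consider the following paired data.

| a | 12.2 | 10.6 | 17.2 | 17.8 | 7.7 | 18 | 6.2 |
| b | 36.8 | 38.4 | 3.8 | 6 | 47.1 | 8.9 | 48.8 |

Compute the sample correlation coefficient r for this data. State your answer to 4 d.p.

n = 7, Σa = 89.7, Σb = 189.8, Σa² = 1295.61, Σb² = 7558.3, Σab = 1853.59
nΣab − ΣaΣb = 12975.13 − 17025.06 = -4049.93
nΣa² − (Σa)² = 9069.27 − 8046.09 = 1023.18; nΣb² − (Σb)² = 52908.1 − 36024.04 = 16884.06
r = -4049.93 / √(1023.18 × 16884.06) = -4049.93 / 4156.3725 ≈ -0.9744

-0.9744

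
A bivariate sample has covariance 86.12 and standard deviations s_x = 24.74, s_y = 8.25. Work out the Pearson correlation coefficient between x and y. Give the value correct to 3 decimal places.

r = Cov(x,y) / (s_x · s_y) = 86.12 / (24.74 × 8.25)
  = 86.12 / 204.1050 ≈ 0.422

0.422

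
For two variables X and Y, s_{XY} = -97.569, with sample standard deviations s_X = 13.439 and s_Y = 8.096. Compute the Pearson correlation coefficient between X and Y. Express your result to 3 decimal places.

-0.897

r = Cov(X,Y) / (s_X · s_Y) = -97.569 / (13.439 × 8.096)
  = -97.569 / 108.8021 ≈ -0.897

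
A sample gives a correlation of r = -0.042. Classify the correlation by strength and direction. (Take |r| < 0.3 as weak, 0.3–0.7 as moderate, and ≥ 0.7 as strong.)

weak negative

r = -0.042 < 0 so the relationship is negative.
|r| = 0.042, which falls in the weak range.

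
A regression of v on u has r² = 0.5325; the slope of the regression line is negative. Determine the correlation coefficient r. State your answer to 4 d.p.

-0.7297

|r| = √0.5325 = 0.7297
The association is negative, so r = −0.7297.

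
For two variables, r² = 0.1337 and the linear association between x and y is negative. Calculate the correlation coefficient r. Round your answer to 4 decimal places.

-0.3657

|r| = √0.1337 = 0.3657
The association is negative, so r = −0.3657.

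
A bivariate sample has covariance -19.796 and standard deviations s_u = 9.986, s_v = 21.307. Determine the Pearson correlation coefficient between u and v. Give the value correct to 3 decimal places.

r = Cov(u,v) / (s_u · s_v) = -19.796 / (9.986 × 21.307)
  = -19.796 / 212.7717 ≈ -0.093

-0.093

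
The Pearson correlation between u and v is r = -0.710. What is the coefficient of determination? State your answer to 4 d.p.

r² = (-0.710)² = 0.5041

0.5041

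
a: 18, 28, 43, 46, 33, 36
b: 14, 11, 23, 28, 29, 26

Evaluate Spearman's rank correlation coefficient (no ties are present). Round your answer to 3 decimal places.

0.543

Rank a: 1, 2, 5, 6, 3, 4
Rank b: 2, 1, 3, 5, 6, 4
d = rank(a) − rank(b): -1, 1, 2, 1, -3, 0; Σd² = 16
ρ = 1 − 6Σd² / [n(n²−1)] = 1 − 6×16 / (6×35) = 1 − 96/210 ≈ 0.543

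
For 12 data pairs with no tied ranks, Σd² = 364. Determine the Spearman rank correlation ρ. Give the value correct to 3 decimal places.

-0.273

ρ = 1 − 6Σd² / [n(n²−1)] = 1 − 6×364 / (12×143)
  = 1 − 2184/1716 = 1 − 1.2727 ≈ -0.273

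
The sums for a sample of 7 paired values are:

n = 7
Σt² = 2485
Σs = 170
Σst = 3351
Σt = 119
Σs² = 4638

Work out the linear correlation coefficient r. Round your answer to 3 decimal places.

0.950

r = (nΣst − ΣsΣt) / √[(nΣs² − (Σs)²)(nΣt² − (Σt)²)]
Numerator: 7×3351 − 170×119 = 3227
Denominator: √[(32466 − 28900)(17395 − 14161)] = √[3566 × 3234] = 3395.9452
r = 3227 / 3395.9452 ≈ 0.950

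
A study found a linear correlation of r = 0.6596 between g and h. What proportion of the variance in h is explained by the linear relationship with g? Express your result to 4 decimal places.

r² = (0.6596)² = 0.4351

0.4351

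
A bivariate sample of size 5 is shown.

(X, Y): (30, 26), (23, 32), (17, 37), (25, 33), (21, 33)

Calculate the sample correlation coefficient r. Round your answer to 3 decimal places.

n = 5, ΣX = 116, ΣY = 161, ΣX² = 2784, ΣY² = 5247, ΣXY = 3663
nΣXY − ΣXΣY = 18315 − 18676 = -361
nΣX² − (ΣX)² = 13920 − 13456 = 464; nΣY² − (ΣY)² = 26235 − 25921 = 314
r = -361 / √(464 × 314) = -361 / 381.7015 ≈ -0.946

-0.946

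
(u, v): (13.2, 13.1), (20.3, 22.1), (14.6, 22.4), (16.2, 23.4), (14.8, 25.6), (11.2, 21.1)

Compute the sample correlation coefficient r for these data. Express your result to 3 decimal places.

n = 6, Σu = 90.3, Σv = 127.7, Σu² = 1406.41, Σv² = 2809.91, Σuv = 1942.87
nΣuv − ΣuΣv = 11657.22 − 11531.31 = 125.91
nΣu² − (Σu)² = 8438.46 − 8154.09 = 284.37; nΣv² − (Σv)² = 16859.46 − 16307.29 = 552.17
r = 125.91 / √(284.37 × 552.17) = 125.91 / 396.2582 ≈ 0.318

0.318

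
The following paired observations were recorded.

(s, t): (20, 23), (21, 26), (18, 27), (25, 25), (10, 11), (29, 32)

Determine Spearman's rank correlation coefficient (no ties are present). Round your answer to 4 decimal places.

Rank s: 3, 4, 2, 5, 1, 6
Rank t: 2, 4, 5, 3, 1, 6
d = rank(s) − rank(t): 1, 0, -3, 2, 0, 0; Σd² = 14
ρ = 1 − 6Σd² / [n(n²−1)] = 1 − 6×14 / (6×35) = 1 − 84/210 ≈ 0.6000

0.6000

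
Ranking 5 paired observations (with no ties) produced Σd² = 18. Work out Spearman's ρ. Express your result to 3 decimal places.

0.100

ρ = 1 − 6Σd² / [n(n²−1)] = 1 − 6×18 / (5×24)
  = 1 − 108/120 = 1 − 0.9000 ≈ 0.100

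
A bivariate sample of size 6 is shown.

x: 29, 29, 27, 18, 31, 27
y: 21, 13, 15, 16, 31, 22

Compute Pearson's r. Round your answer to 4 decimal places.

n = 6, Σx = 161, Σy = 118, Σx² = 4425, Σy² = 2536, Σxy = 3234
nΣxy − ΣxΣy = 19404 − 18998 = 406
nΣx² − (Σx)² = 26550 − 25921 = 629; nΣy² − (Σy)² = 15216 − 13924 = 1292
r = 406 / √(629 × 1292) = 406 / 901.4810 ≈ 0.4504

0.4504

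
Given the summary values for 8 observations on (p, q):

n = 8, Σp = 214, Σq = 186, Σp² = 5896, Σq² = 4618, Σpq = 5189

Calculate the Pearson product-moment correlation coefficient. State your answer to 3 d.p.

0.952

r = (nΣpq − ΣpΣq) / √[(nΣp² − (Σp)²)(nΣq² − (Σq)²)]
Numerator: 8×5189 − 214×186 = 1708
Denominator: √[(47168 − 45796)(36944 − 34596)] = √[1372 × 2348] = 1794.8415
r = 1708 / 1794.8415 ≈ 0.952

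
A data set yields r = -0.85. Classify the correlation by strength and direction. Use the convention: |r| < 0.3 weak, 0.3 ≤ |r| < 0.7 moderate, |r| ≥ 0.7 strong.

r = -0.85 < 0 so the relationship is negative.
|r| = 0.85, which falls in the strong range.

strong negative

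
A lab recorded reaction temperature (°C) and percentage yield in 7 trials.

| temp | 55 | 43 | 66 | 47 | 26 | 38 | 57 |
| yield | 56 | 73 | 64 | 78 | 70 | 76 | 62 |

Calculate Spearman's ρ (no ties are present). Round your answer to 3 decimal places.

-0.536

Rank temp: 5, 3, 7, 4, 1, 2, 6
Rank yield: 1, 5, 3, 7, 4, 6, 2
d = rank(temp) − rank(yield): 4, -2, 4, -3, -3, -4, 4; Σd² = 86
ρ = 1 − 6Σd² / [n(n²−1)] = 1 − 6×86 / (7×48) = 1 − 516/336 ≈ -0.536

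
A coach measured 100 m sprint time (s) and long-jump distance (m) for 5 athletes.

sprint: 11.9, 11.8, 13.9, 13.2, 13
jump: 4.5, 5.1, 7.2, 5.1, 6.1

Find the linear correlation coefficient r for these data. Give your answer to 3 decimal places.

0.827

n = 5, Σx = 63.8, Σy = 28, Σx² = 817.3, Σy² = 161.32, Σxy = 360.43
nΣxy − ΣxΣy = 1802.15 − 1786.4 = 15.75
nΣx² − (Σx)² = 4086.5 − 4070.44 = 16.06; nΣy² − (Σy)² = 806.6 − 784 = 22.6
r = 15.75 / √(16.06 × 22.6) = 15.75 / 19.0514 ≈ 0.827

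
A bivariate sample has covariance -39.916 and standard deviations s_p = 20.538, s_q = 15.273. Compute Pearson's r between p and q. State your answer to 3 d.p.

r = Cov(p,q) / (s_p · s_q) = -39.916 / (20.538 × 15.273)
  = -39.916 / 313.6769 ≈ -0.127

-0.127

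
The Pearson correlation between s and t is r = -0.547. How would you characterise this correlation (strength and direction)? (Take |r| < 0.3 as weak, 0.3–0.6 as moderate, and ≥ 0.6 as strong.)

moderate negative

r = -0.547 < 0 so the relationship is negative.
|r| = 0.547, which falls in the moderate range.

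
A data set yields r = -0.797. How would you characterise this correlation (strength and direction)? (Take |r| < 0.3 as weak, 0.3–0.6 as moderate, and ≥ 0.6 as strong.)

r = -0.797 < 0 so the relationship is negative.
|r| = 0.797, which falls in the strong range.

strong negative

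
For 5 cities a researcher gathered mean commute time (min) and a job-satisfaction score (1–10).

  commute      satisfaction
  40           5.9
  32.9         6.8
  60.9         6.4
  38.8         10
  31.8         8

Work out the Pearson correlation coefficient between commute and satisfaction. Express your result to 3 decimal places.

-0.322

n = 5, Σx = 204.4, Σy = 37.1, Σx² = 8907.9, Σy² = 286.01, Σxy = 1491.88
nΣxy − ΣxΣy = 7459.4 − 7583.24 = -123.84
nΣx² − (Σx)² = 44539.5 − 41779.36 = 2760.14; nΣy² − (Σy)² = 1430.05 − 1376.41 = 53.64
r = -123.84 / √(2760.14 × 53.64) = -123.84 / 384.7777 ≈ -0.322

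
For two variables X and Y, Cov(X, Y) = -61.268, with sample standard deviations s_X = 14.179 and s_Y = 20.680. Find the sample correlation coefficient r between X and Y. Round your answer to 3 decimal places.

-0.209

r = Cov(X,Y) / (s_X · s_Y) = -61.268 / (14.179 × 20.680)
  = -61.268 / 293.2217 ≈ -0.209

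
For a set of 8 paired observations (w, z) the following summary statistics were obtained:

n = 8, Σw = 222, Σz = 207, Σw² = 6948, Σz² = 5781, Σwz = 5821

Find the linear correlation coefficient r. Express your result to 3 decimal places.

r = (nΣwz − ΣwΣz) / √[(nΣw² − (Σw)²)(nΣz² − (Σz)²)]
Numerator: 8×5821 − 222×207 = 614
Denominator: √[(55584 − 49284)(46248 − 42849)] = √[6300 × 3399] = 4627.4939
r = 614 / 4627.4939 ≈ 0.133

0.133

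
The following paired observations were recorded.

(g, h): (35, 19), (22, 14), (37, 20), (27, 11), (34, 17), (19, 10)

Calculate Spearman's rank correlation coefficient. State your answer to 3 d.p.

0.943

Rank g: 5, 2, 6, 3, 4, 1
Rank h: 5, 3, 6, 2, 4, 1
d = rank(g) − rank(h): 0, -1, 0, 1, 0, 0; Σd² = 2
ρ = 1 − 6Σd² / [n(n²−1)] = 1 − 6×2 / (6×35) = 1 − 12/210 ≈ 0.943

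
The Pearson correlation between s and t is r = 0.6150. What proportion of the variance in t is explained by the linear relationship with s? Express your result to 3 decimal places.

r² = (0.6150)² = 0.378

0.378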